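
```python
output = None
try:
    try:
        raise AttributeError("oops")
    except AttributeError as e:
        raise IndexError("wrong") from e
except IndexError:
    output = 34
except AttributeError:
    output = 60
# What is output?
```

Step-by-step execution trace:
1. Inner try raises AttributeError; inner `except AttributeError as e` catches it.
2. `raise IndexError(...) from e` raises IndexError (AttributeError is attached as __cause__, but only IndexError is active).
3. Outer `except IndexError` matches → output = 34.
4. `except AttributeError` is not reached.
Result: 34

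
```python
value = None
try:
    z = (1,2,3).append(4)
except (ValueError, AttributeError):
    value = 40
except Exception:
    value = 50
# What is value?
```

Step-by-step execution trace:
1. `z = (1,2,3).append(4)` raises AttributeError.
2. `except (ValueError, AttributeError)` matches (AttributeError is in the tuple) → value = 40.
3. `except Exception` is not reached.
Result: 40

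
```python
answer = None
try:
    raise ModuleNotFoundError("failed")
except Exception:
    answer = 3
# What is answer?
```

Step-by-step execution trace:
1. `raise ModuleNotFoundError(...)` raises ModuleNotFoundError.
2. `except Exception` matches (ModuleNotFoundError is a subclass of Exception) → answer = 3.
Result: 3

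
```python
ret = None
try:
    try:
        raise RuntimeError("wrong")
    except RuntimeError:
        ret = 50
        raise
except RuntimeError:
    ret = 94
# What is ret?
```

Step-by-step execution trace:
1. Inner try: `raise RuntimeError("wrong")` raises RuntimeError.
2. Inner `except RuntimeError` matches → ret = 50.
3. bare `raise` re-raises the same RuntimeError.
4. Outer `except RuntimeError` matches → ret = 94.
Result: 94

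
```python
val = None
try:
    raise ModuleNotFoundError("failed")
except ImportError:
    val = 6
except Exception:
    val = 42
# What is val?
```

Step-by-step execution trace:
1. `raise ModuleNotFoundError(...)` raises ModuleNotFoundError.
2. `except ImportError` matches (ModuleNotFoundError is a subclass of ImportError) → val = 6.
3. `except Exception` is not reached.
Result: 6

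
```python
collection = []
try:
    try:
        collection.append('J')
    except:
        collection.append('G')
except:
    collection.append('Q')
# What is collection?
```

Step-by-step execution trace:
1. Inner try: `collection.append('J')` → collection = ['J']. No exception raised.
2. Inner `except` is skipped.
3. Inner try completes normally; outer `except` is skipped.
Result: ['J']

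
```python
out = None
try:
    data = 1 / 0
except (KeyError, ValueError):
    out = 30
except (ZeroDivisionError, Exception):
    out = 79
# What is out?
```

Step-by-step execution trace:
1. `data = 1 / 0` raises ZeroDivisionError.
2. `except (KeyError, ValueError)` does not match ZeroDivisionError; skipped.
3. `except (ZeroDivisionError, Exception)` matches (ZeroDivisionError is in the tuple) → out = 79.
Result: 79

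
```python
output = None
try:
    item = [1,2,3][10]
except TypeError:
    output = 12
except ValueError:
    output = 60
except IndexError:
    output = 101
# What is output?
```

Step-by-step execution trace:
1. `item = [1,2,3][10]` raises IndexError.
2. `except TypeError` does not match IndexError; skipped.
3. `except ValueError` does not match IndexError; skipped.
4. `except IndexError` matches → output = 101.
Result: 101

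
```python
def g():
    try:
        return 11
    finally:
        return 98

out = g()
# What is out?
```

Step-by-step execution trace:
1. `g()` enters try: `return 11` sets pending return value 11.
2. Before returning, `finally: return 98` runs and overrides the pending return.
3. g() returns 98 → out = 98.
Result: 98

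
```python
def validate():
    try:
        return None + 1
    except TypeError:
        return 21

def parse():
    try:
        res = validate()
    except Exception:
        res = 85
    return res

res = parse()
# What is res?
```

Step-by-step execution trace:
1. `parse()` calls `validate()`.
2. In validate: `None + 1` raises TypeError; `except TypeError` catches it → returns 21.
3. In parse: `res = validate()` → res = 21. No exception reaches parse.
4. `except Exception` is skipped; parse returns 21.
5. res = 21.
Result: 21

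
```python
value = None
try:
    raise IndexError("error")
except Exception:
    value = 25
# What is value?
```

Step-by-step execution trace:
1. `raise IndexError(...)` raises IndexError.
2. `except Exception` matches (IndexError is a subclass of Exception) → value = 25.
Result: 25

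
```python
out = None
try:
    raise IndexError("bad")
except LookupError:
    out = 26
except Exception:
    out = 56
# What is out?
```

Step-by-step execution trace:
1. `raise IndexError(...)` raises IndexError.
2. `except LookupError` matches (IndexError is a subclass of LookupError) → out = 26.
3. `except Exception` is not reached.
Result: 26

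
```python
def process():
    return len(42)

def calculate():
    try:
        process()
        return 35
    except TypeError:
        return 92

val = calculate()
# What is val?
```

Step-by-step execution trace:
1. `calculate()` calls `process()`.
2. `process()` evaluates `len(42)`, which raises TypeError; it propagates to the caller.
3. `return 35` is not reached.
4. `except TypeError` in calculate matches → returns 92.
5. val = 92.
Result: 92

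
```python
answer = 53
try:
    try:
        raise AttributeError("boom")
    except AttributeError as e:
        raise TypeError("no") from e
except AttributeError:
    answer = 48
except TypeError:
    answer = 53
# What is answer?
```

Step-by-step execution trace:
1. Inner try raises AttributeError; inner `except AttributeError as e` catches it.
2. `raise TypeError(...) from e` raises TypeError (AttributeError is attached as __cause__, but only TypeError is active).
3. Outer `except AttributeError` does not match TypeError; skipped.
4. Outer `except TypeError` matches → answer = 53.
Result: 53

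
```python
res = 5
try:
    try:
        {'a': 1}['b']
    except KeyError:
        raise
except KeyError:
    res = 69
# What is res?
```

Step-by-step execution trace:
1. Inner try: `{'a': 1}['b']` raises KeyError.
2. Inner `except KeyError` matches; bare `raise` re-raises the same KeyError.
3. Outer `except KeyError` matches → res = 69.
Result: 69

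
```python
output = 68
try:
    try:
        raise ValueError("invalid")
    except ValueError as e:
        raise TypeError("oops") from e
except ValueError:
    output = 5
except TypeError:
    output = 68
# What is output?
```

Step-by-step execution trace:
1. Inner try raises ValueError; inner `except ValueError as e` catches it.
2. `raise TypeError(...) from e` raises TypeError (ValueError is attached as __cause__, but only TypeError is active).
3. Outer `except ValueError` does not match TypeError; skipped.
4. Outer `except TypeError` matches → output = 68.
Result: 68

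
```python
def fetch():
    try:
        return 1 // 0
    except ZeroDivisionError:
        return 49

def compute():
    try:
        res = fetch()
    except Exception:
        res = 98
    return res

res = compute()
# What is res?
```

Step-by-step execution trace:
1. `compute()` calls `fetch()`.
2. In fetch: `1 // 0` raises ZeroDivisionError; `except ZeroDivisionError` catches it → returns 49.
3. In compute: `res = fetch()` → res = 49. No exception reaches compute.
4. `except Exception` is skipped; compute returns 49.
5. res = 49.
Result: 49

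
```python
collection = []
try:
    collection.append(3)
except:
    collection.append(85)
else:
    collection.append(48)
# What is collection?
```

Step-by-step execution trace:
1. try: `collection.append(3)` → collection = [3]. No exception raised.
2. `except` is skipped.
3. `else` runs (try completed without exception): `collection.append(48)` → collection = [3, 48].
Result: [3, 48]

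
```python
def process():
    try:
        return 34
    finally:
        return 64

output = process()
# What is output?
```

Step-by-step execution trace:
1. `process()` enters try: `return 34` sets pending return value 34.
2. Before returning, `finally: return 64` runs and overrides the pending return.
3. process() returns 64 → output = 64.
Result: 64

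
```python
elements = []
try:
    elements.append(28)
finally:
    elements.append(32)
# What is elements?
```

Step-by-step execution trace:
1. try: `elements.append(28)` → elements = [28].
2. The try body completes without raising.
3. finally always runs: `elements.append(32)` → elements = [28, 32].
Result: [28, 32]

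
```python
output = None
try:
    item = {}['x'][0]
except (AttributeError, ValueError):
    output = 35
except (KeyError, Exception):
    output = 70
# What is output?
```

Step-by-step execution trace:
1. `item = {}['x'][0]` raises KeyError.
2. `except (AttributeError, ValueError)` does not match KeyError; skipped.
3. `except (KeyError, Exception)` matches (KeyError is in the tuple) → output = 70.
Result: 70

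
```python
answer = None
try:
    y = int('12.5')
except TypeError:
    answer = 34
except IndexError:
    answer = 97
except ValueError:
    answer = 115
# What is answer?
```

Step-by-step execution trace:
1. `y = int('12.5')` raises ValueError.
2. `except TypeError` does not match ValueError; skipped.
3. `except IndexError` does not match ValueError; skipped.
4. `except ValueError` matches → answer = 115.
Result: 115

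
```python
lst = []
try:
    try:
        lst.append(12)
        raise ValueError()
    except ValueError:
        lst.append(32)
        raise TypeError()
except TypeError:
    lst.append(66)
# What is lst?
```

Step-by-step execution trace:
1. Inner try: `lst.append(12)` → lst = [12].
2. `raise ValueError()` raises ValueError.
3. Inner `except ValueError` matches → `lst.append(32)` → lst = [12, 32].
4. `raise TypeError()` raises TypeError; propagates to outer try.
5. Outer `except TypeError` matches → `lst.append(66)` → lst = [12, 32, 66].
Result: [12, 32, 66]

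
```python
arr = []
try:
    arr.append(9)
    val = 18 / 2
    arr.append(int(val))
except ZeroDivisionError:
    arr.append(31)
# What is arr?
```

Step-by-step execution trace:
1. try: `arr.append(9)` → arr = [9].
2. `val = 18 / 2` → val = 9.0. No exception raised.
3. `arr.append(int(val))` → arr = [9, 9].
4. `except ZeroDivisionError` is skipped (no exception was raised).
Result: [9, 9]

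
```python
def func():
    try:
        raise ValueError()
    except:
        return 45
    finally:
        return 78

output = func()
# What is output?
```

Step-by-step execution trace:
1. `func()` enters try: `raise ValueError()` raises ValueError.
2. bare `except` matches → `return 45` sets pending return value 45.
3. Before returning, `finally: return 78` runs and overrides the pending return.
4. func() returns 78 → output = 78.
Result: 78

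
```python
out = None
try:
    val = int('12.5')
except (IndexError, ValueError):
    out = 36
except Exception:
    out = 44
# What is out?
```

Step-by-step execution trace:
1. `val = int('12.5')` raises ValueError.
2. `except (IndexError, ValueError)` matches (ValueError is in the tuple) → out = 36.
3. `except Exception` is not reached.
Result: 36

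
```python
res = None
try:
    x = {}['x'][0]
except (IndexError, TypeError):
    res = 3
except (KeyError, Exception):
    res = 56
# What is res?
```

Step-by-step execution trace:
1. `x = {}['x'][0]` raises KeyError.
2. `except (IndexError, TypeError)` does not match KeyError; skipped.
3. `except (KeyError, Exception)` matches (KeyError is in the tuple) → res = 56.
Result: 56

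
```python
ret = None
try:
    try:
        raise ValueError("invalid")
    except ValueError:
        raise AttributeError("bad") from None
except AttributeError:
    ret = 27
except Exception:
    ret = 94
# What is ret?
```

Step-by-step execution trace:
1. Inner try raises ValueError; inner `except ValueError` catches it.
2. `raise AttributeError(...) from None` raises AttributeError (from None suppresses __context__, but the active exception is still AttributeError).
3. Outer `except AttributeError` matches → ret = 27.
4. `except Exception` is not reached.
Result: 27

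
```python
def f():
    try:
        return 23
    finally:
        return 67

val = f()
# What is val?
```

Step-by-step execution trace:
1. `f()` enters try: `return 23` sets pending return value 23.
2. Before returning, `finally: return 67` runs and overrides the pending return.
3. f() returns 67 → val = 67.
Result: 67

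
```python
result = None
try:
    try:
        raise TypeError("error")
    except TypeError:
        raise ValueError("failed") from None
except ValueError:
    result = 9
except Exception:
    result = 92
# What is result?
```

Step-by-step execution trace:
1. Inner try raises TypeError; inner `except TypeError` catches it.
2. `raise ValueError(...) from None` raises ValueError (from None suppresses __context__, but the active exception is still ValueError).
3. Outer `except ValueError` matches → result = 9.
4. `except Exception` is not reached.
Result: 9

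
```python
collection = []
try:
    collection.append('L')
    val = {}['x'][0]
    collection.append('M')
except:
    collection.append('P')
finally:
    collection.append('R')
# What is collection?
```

Step-by-step execution trace:
1. try: `collection.append('L')` → collection = ['L'].
2. `val = {}['x'][0]` raises KeyError; `collection.append('M')` is not reached.
3. bare `except` matches → `collection.append('P')` → collection = ['L', 'P'].
4. finally always runs: `collection.append('R')` → collection = ['L', 'P', 'R'].
Result: ['L', 'P', 'R']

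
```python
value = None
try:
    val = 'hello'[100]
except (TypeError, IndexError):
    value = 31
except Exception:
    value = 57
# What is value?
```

Step-by-step execution trace:
1. `val = 'hello'[100]` raises IndexError.
2. `except (TypeError, IndexError)` matches (IndexError is in the tuple) → value = 31.
3. `except Exception` is not reached.
Result: 31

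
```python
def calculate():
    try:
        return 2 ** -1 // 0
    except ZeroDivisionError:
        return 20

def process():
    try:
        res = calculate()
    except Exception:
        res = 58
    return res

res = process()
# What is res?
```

Step-by-step execution trace:
1. `process()` calls `calculate()`.
2. In calculate: `2 ** -1 // 0` raises ZeroDivisionError; `except ZeroDivisionError` catches it → returns 20.
3. In process: `res = calculate()` → res = 20. No exception reaches process.
4. `except Exception` is skipped; process returns 20.
5. res = 20.
Result: 20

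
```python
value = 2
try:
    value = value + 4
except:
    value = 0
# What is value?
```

Step-by-step execution trace:
1. value starts at 2.
2. try: `value = value + 4` → value = 6. No exception raised.
3. `except` is skipped.
Result: 6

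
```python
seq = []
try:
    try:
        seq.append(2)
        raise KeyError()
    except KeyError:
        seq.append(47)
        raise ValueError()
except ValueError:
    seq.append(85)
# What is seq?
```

Step-by-step execution trace:
1. Inner try: `seq.append(2)` → seq = [2].
2. `raise KeyError()` raises KeyError.
3. Inner `except KeyError` matches → `seq.append(47)` → seq = [2, 47].
4. `raise ValueError()` raises ValueError; propagates to outer try.
5. Outer `except ValueError` matches → `seq.append(85)` → seq = [2, 47, 85].
Result: [2, 47, 85]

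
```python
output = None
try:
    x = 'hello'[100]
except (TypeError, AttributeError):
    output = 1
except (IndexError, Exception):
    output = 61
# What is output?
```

Step-by-step execution trace:
1. `x = 'hello'[100]` raises IndexError.
2. `except (TypeError, AttributeError)` does not match IndexError; skipped.
3. `except (IndexError, Exception)` matches (IndexError is in the tuple) → output = 61.
Result: 61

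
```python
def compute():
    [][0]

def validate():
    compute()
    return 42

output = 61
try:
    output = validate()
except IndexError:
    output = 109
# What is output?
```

Step-by-step execution trace:
1. output starts at 61.
2. try: `validate()` calls `compute()`.
3. `compute()` evaluates `[][0]`, which raises IndexError; it propagates through validate (uncaught).
4. `return 42` in validate is not reached; the assignment to output does not complete.
5. `except IndexError` matches → output = 109.
Result: 109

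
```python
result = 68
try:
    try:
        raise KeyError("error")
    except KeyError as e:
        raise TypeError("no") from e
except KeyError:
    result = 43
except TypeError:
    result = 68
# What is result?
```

Step-by-step execution trace:
1. Inner try raises KeyError; inner `except KeyError as e` catches it.
2. `raise TypeError(...) from e` raises TypeError (KeyError is attached as __cause__, but only TypeError is active).
3. Outer `except KeyError` does not match TypeError; skipped.
4. Outer `except TypeError` matches → result = 68.
Result: 68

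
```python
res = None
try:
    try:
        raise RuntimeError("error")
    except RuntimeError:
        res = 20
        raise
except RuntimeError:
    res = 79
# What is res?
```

Step-by-step execution trace:
1. Inner try: `raise RuntimeError("error")` raises RuntimeError.
2. Inner `except RuntimeError` matches → res = 20.
3. bare `raise` re-raises the same RuntimeError.
4. Outer `except RuntimeError` matches → res = 79.
Result: 79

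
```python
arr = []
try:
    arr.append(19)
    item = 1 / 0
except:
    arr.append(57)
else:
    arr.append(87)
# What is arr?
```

Step-by-step execution trace:
1. try: `arr.append(19)` → arr = [19].
2. `item = 1 / 0` raises ZeroDivisionError.
3. bare `except` matches → `arr.append(57)` → arr = [19, 57].
4. `else` is skipped (an exception was raised).
Result: [19, 57]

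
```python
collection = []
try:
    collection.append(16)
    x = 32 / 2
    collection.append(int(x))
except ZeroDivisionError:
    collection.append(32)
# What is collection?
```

Step-by-step execution trace:
1. try: `collection.append(16)` → collection = [16].
2. `x = 32 / 2` → x = 16.0. No exception raised.
3. `collection.append(int(x))` → collection = [16, 16].
4. `except ZeroDivisionError` is skipped (no exception was raised).
Result: [16, 16]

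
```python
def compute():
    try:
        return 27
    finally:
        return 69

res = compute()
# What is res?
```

Step-by-step execution trace:
1. `compute()` enters try: `return 27` sets pending return value 27.
2. Before returning, `finally: return 69` runs and overrides the pending return.
3. compute() returns 69 → res = 69.
Result: 69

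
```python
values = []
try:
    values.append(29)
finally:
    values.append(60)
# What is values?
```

Step-by-step execution trace:
1. try: `values.append(29)` → values = [29].
2. The try body completes without raising.
3. finally always runs: `values.append(60)` → values = [29, 60].
Result: [29, 60]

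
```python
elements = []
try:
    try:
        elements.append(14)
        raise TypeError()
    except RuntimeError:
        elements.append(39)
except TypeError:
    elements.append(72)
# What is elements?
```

Step-by-step execution trace:
1. Inner try: `elements.append(14)` → elements = [14].
2. `raise TypeError()` raises TypeError.
3. Inner `except RuntimeError` does not match TypeError; exception propagates to outer try.
4. Outer `except TypeError` matches → `elements.append(72)` → elements = [14, 72].
Result: [14, 72]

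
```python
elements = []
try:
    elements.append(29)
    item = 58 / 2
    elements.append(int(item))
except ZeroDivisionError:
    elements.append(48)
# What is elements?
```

Step-by-step execution trace:
1. try: `elements.append(29)` → elements = [29].
2. `item = 58 / 2` → item = 29.0. No exception raised.
3. `elements.append(int(item))` → elements = [29, 29].
4. `except ZeroDivisionError` is skipped (no exception was raised).
Result: [29, 29]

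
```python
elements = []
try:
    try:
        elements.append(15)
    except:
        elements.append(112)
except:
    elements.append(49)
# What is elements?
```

Step-by-step execution trace:
1. Inner try: `elements.append(15)` → elements = [15]. No exception raised.
2. Inner `except` is skipped.
3. Inner try completes normally; outer `except` is skipped.
Result: [15]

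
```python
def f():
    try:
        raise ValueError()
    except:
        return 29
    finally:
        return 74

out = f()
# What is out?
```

Step-by-step execution trace:
1. `f()` enters try: `raise ValueError()` raises ValueError.
2. bare `except` matches → `return 29` sets pending return value 29.
3. Before returning, `finally: return 74` runs and overrides the pending return.
4. f() returns 74 → out = 74.
Result: 74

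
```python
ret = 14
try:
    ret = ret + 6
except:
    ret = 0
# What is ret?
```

Step-by-step execution trace:
1. ret starts at 14.
2. try: `ret = ret + 6` → ret = 20. No exception raised.
3. `except` is skipped.
Result: 20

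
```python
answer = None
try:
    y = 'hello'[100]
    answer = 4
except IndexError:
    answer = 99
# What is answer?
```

Step-by-step execution trace:
1. `y = 'hello'[100]` raises IndexError.
2. `answer = 4` is not reached.
3. `except IndexError` matches → answer = 99.
Result: 99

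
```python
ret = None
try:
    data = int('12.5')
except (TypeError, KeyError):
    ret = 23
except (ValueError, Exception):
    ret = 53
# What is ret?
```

Step-by-step execution trace:
1. `data = int('12.5')` raises ValueError.
2. `except (TypeError, KeyError)` does not match ValueError; skipped.
3. `except (ValueError, Exception)` matches (ValueError is in the tuple) → ret = 53.
Result: 53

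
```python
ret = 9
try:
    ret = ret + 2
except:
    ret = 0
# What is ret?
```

Step-by-step execution trace:
1. ret starts at 9.
2. try: `ret = ret + 2` → ret = 11. No exception raised.
3. `except` is skipped.
Result: 11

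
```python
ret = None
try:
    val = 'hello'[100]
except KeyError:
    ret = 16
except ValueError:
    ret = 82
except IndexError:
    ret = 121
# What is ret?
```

Step-by-step execution trace:
1. `val = 'hello'[100]` raises IndexError.
2. `except KeyError` does not match IndexError; skipped.
3. `except ValueError` does not match IndexError; skipped.
4. `except IndexError` matches → ret = 121.
Result: 121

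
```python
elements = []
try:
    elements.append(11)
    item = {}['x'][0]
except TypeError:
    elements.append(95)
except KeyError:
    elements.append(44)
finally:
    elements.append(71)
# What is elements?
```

Step-by-step execution trace:
1. try: `elements.append(11)` → elements = [11].
2. `item = {}['x'][0]` raises KeyError.
3. `except TypeError` does not match KeyError; skipped.
4. `except KeyError` matches → `elements.append(44)` → elements = [11, 44].
5. finally always runs: `elements.append(71)` → elements = [11, 44, 71].
Result: [11, 44, 71]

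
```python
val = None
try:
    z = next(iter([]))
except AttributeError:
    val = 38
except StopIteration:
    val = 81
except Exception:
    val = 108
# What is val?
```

Step-by-step execution trace:
1. `z = next(iter([]))` raises StopIteration.
2. `except AttributeError` does not match StopIteration; skipped.
3. `except StopIteration` matches → val = 81.
4. Remaining except clauses are skipped.
Result: 81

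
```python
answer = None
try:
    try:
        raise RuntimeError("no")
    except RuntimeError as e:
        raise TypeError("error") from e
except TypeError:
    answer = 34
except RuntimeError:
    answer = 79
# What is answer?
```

Step-by-step execution trace:
1. Inner try raises RuntimeError; inner `except RuntimeError as e` catches it.
2. `raise TypeError(...) from e` raises TypeError (RuntimeError is attached as __cause__, but only TypeError is active).
3. Outer `except TypeError` matches → answer = 34.
4. `except RuntimeError` is not reached.
Result: 34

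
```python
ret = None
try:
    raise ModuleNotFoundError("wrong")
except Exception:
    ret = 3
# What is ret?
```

Step-by-step execution trace:
1. `raise ModuleNotFoundError(...)` raises ModuleNotFoundError.
2. `except Exception` matches (ModuleNotFoundError is a subclass of Exception) → ret = 3.
Result: 3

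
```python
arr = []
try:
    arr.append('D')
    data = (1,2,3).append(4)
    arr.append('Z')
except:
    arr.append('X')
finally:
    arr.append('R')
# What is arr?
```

Step-by-step execution trace:
1. try: `arr.append('D')` → arr = ['D'].
2. `data = (1,2,3).append(4)` raises AttributeError; `arr.append('Z')` is not reached.
3. bare `except` matches → `arr.append('X')` → arr = ['D', 'X'].
4. finally always runs: `arr.append('R')` → arr = ['D', 'X', 'R'].
Result: ['D', 'X', 'R']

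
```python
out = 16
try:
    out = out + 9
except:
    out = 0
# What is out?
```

Step-by-step execution trace:
1. out starts at 16.
2. try: `out = out + 9` → out = 25. No exception raised.
3. `except` is skipped.
Result: 25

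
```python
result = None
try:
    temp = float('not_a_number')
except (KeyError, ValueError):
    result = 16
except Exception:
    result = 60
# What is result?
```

Step-by-step execution trace:
1. `temp = float('not_a_number')` raises ValueError.
2. `except (KeyError, ValueError)` matches (ValueError is in the tuple) → result = 16.
3. `except Exception` is not reached.
Result: 16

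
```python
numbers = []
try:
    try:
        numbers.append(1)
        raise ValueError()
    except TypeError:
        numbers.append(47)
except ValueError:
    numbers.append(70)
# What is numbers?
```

Step-by-step execution trace:
1. Inner try: `numbers.append(1)` → numbers = [1].
2. `raise ValueError()` raises ValueError.
3. Inner `except TypeError` does not match ValueError; exception propagates to outer try.
4. Outer `except ValueError` matches → `numbers.append(70)` → numbers = [1, 70].
Result: [1, 70]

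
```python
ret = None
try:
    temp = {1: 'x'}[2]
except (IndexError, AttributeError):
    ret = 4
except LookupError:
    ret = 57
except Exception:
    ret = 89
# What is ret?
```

Step-by-step execution trace:
1. `temp = {1: 'x'}[2]` raises KeyError.
2. `except (IndexError, AttributeError)` does not match KeyError; skipped.
3. `except LookupError` matches (KeyError is a subclass of LookupError) → ret = 57.
4. `except Exception` is not reached.
Result: 57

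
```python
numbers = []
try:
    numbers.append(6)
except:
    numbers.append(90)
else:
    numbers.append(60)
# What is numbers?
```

Step-by-step execution trace:
1. try: `numbers.append(6)` → numbers = [6]. No exception raised.
2. `except` is skipped.
3. `else` runs (try completed without exception): `numbers.append(60)` → numbers = [6, 60].
Result: [6, 60]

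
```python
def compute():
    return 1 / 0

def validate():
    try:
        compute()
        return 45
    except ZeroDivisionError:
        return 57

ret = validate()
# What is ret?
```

Step-by-step execution trace:
1. `validate()` calls `compute()`.
2. `compute()` evaluates `1 / 0`, which raises ZeroDivisionError; it propagates to the caller.
3. `return 45` is not reached.
4. `except ZeroDivisionError` in validate matches → returns 57.
5. ret = 57.
Result: 57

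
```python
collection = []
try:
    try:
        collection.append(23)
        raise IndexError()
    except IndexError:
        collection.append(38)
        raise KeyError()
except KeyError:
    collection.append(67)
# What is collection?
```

Step-by-step execution trace:
1. Inner try: `collection.append(23)` → collection = [23].
2. `raise IndexError()` raises IndexError.
3. Inner `except IndexError` matches → `collection.append(38)` → collection = [23, 38].
4. `raise KeyError()` raises KeyError; propagates to outer try.
5. Outer `except KeyError` matches → `collection.append(67)` → collection = [23, 38, 67].
Result: [23, 38, 67]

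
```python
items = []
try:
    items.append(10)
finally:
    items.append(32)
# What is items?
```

Step-by-step execution trace:
1. try: `items.append(10)` → items = [10].
2. The try body completes without raising.
3. finally always runs: `items.append(32)` → items = [10, 32].
Result: [10, 32]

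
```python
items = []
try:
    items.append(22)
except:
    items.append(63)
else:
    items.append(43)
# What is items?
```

Step-by-step execution trace:
1. try: `items.append(22)` → items = [22]. No exception raised.
2. `except` is skipped.
3. `else` runs (try completed without exception): `items.append(43)` → items = [22, 43].
Result: [22, 43]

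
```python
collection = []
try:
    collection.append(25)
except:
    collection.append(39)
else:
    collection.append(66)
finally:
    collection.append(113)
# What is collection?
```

Step-by-step execution trace:
1. try: `collection.append(25)` → collection = [25]. No exception raised.
2. `except` is skipped.
3. `else` runs: `collection.append(66)` → collection = [25, 66].
4. `finally` always runs: `collection.append(113)` → collection = [25, 66, 113].
Result: [25, 66, 113]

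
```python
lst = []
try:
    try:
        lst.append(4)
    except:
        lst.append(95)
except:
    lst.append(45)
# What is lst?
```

Step-by-step execution trace:
1. Inner try: `lst.append(4)` → lst = [4]. No exception raised.
2. Inner `except` is skipped.
3. Inner try completes normally; outer `except` is skipped.
Result: [4]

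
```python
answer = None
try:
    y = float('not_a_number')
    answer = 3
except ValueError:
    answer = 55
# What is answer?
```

Step-by-step execution trace:
1. `y = float('not_a_number')` raises ValueError.
2. `answer = 3` is not reached.
3. `except ValueError` matches → answer = 55.
Result: 55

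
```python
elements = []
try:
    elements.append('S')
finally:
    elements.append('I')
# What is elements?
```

Step-by-step execution trace:
1. try: `elements.append('S')` → elements = ['S'].
2. The try body completes without raising.
3. finally always runs: `elements.append('I')` → elements = ['S', 'I'].
Result: ['S', 'I']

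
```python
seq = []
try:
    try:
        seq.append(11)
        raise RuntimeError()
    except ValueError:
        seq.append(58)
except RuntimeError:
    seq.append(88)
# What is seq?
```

Step-by-step execution trace:
1. Inner try: `seq.append(11)` → seq = [11].
2. `raise RuntimeError()` raises RuntimeError.
3. Inner `except ValueError` does not match RuntimeError; exception propagates to outer try.
4. Outer `except RuntimeError` matches → `seq.append(88)` → seq = [11, 88].
Result: [11, 88]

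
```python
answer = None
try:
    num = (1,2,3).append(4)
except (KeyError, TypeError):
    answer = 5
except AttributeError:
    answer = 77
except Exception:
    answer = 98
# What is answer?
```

Step-by-step execution trace:
1. `num = (1,2,3).append(4)` raises AttributeError.
2. `except (KeyError, TypeError)` does not match AttributeError; skipped.
3. `except AttributeError` matches (exact type match) → answer = 77.
4. `except Exception` is not reached.
Result: 77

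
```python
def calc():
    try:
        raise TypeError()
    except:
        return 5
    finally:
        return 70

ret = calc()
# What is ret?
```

Step-by-step execution trace:
1. `calc()` enters try: `raise TypeError()` raises TypeError.
2. bare `except` matches → `return 5` sets pending return value 5.
3. Before returning, `finally: return 70` runs and overrides the pending return.
4. calc() returns 70 → ret = 70.
Result: 70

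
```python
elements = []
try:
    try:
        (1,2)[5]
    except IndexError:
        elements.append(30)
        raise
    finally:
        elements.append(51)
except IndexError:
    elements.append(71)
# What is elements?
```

Step-by-step execution trace:
1. Inner try: `(1,2)[5]` raises IndexError.
2. Inner `except IndexError` matches → `elements.append(30)` → elements = [30].
3. bare `raise` re-raises IndexError.
4. Inner `finally` runs during unwinding: `elements.append(51)` → elements = [30, 51].
5. Outer `except IndexError` matches → `elements.append(71)` → elements = [30, 51, 71].
Result: [30, 51, 71]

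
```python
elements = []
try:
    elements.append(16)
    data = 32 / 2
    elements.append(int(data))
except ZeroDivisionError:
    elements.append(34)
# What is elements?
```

Step-by-step execution trace:
1. try: `elements.append(16)` → elements = [16].
2. `data = 32 / 2` → data = 16.0. No exception raised.
3. `elements.append(int(data))` → elements = [16, 16].
4. `except ZeroDivisionError` is skipped (no exception was raised).
Result: [16, 16]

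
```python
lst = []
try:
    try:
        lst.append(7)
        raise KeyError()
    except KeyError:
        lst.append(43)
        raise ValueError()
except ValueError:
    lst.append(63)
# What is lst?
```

Step-by-step execution trace:
1. Inner try: `lst.append(7)` → lst = [7].
2. `raise KeyError()` raises KeyError.
3. Inner `except KeyError` matches → `lst.append(43)` → lst = [7, 43].
4. `raise ValueError()` raises ValueError; propagates to outer try.
5. Outer `except ValueError` matches → `lst.append(63)` → lst = [7, 43, 63].
Result: [7, 43, 63]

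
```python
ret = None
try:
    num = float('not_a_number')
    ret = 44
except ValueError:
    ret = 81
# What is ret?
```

Step-by-step execution trace:
1. `num = float('not_a_number')` raises ValueError.
2. `ret = 44` is not reached.
3. `except ValueError` matches → ret = 81.
Result: 81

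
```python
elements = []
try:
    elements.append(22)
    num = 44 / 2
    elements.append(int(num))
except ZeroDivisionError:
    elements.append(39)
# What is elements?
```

Step-by-step execution trace:
1. try: `elements.append(22)` → elements = [22].
2. `num = 44 / 2` → num = 22.0. No exception raised.
3. `elements.append(int(num))` → elements = [22, 22].
4. `except ZeroDivisionError` is skipped (no exception was raised).
Result: [22, 22]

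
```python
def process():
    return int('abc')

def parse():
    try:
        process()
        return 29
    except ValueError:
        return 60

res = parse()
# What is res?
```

Step-by-step execution trace:
1. `parse()` calls `process()`.
2. `process()` evaluates `int('abc')`, which raises ValueError; it propagates to the caller.
3. `return 29` is not reached.
4. `except ValueError` in parse matches → returns 60.
5. res = 60.
Result: 60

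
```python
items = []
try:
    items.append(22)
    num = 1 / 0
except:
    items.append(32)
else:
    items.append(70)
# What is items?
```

Step-by-step execution trace:
1. try: `items.append(22)` → items = [22].
2. `num = 1 / 0` raises ZeroDivisionError.
3. bare `except` matches → `items.append(32)` → items = [22, 32].
4. `else` is skipped (an exception was raised).
Result: [22, 32]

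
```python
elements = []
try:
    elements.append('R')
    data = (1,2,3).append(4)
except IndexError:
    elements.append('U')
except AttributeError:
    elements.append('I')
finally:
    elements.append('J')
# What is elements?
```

Step-by-step execution trace:
1. try: `elements.append('R')` → elements = ['R'].
2. `data = (1,2,3).append(4)` raises AttributeError.
3. `except IndexError` does not match AttributeError; skipped.
4. `except AttributeError` matches → `elements.append('I')` → elements = ['R', 'I'].
5. finally always runs: `elements.append('J')` → elements = ['R', 'I', 'J'].
Result: ['R', 'I', 'J']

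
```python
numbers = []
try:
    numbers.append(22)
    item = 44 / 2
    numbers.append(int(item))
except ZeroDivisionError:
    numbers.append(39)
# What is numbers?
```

Step-by-step execution trace:
1. try: `numbers.append(22)` → numbers = [22].
2. `item = 44 / 2` → item = 22.0. No exception raised.
3. `numbers.append(int(item))` → numbers = [22, 22].
4. `except ZeroDivisionError` is skipped (no exception was raised).
Result: [22, 22]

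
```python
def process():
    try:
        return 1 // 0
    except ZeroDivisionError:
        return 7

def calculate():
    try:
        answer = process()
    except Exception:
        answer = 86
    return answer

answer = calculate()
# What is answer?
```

Step-by-step execution trace:
1. `calculate()` calls `process()`.
2. In process: `1 // 0` raises ZeroDivisionError; `except ZeroDivisionError` catches it → returns 7.
3. In calculate: `answer = process()` → answer = 7. No exception reaches calculate.
4. `except Exception` is skipped; calculate returns 7.
5. answer = 7.
Result: 7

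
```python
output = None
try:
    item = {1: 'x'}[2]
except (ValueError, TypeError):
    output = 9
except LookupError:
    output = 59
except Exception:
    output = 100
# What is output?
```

Step-by-step execution trace:
1. `item = {1: 'x'}[2]` raises KeyError.
2. `except (ValueError, TypeError)` does not match KeyError; skipped.
3. `except LookupError` matches (KeyError is a subclass of LookupError) → output = 59.
4. `except Exception` is not reached.
Result: 59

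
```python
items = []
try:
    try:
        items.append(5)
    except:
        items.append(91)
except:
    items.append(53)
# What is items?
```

Step-by-step execution trace:
1. Inner try: `items.append(5)` → items = [5]. No exception raised.
2. Inner `except` is skipped.
3. Inner try completes normally; outer `except` is skipped.
Result: [5]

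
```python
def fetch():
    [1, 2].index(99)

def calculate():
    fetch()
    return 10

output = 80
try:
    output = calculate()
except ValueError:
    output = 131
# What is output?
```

Step-by-step execution trace:
1. output starts at 80.
2. try: `calculate()` calls `fetch()`.
3. `fetch()` evaluates `[1, 2].index(99)`, which raises ValueError; it propagates through calculate (uncaught).
4. `return 10` in calculate is not reached; the assignment to output does not complete.
5. `except ValueError` matches → output = 131.
Result: 131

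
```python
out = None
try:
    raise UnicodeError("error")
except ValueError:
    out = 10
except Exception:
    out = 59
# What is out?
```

Step-by-step execution trace:
1. `raise UnicodeError(...)` raises UnicodeError.
2. `except ValueError` matches (UnicodeError is a subclass of ValueError) → out = 10.
3. `except Exception` is not reached.
Result: 10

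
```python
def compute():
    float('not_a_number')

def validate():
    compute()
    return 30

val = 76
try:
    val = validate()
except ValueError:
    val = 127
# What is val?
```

Step-by-step execution trace:
1. val starts at 76.
2. try: `validate()` calls `compute()`.
3. `compute()` evaluates `float('not_a_number')`, which raises ValueError; it propagates through validate (uncaught).
4. `return 30` in validate is not reached; the assignment to val does not complete.
5. `except ValueError` matches → val = 127.
Result: 127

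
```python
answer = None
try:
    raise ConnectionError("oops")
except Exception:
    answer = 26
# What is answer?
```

Step-by-step execution trace:
1. `raise ConnectionError(...)` raises ConnectionError.
2. `except Exception` matches (ConnectionError is a subclass of Exception) → answer = 26.
Result: 26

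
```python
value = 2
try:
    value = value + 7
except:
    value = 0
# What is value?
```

Step-by-step execution trace:
1. value starts at 2.
2. try: `value = value + 7` → value = 9. No exception raised.
3. `except` is skipped.
Result: 9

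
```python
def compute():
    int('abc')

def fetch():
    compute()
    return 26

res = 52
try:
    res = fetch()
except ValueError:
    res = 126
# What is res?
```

Step-by-step execution trace:
1. res starts at 52.
2. try: `fetch()` calls `compute()`.
3. `compute()` evaluates `int('abc')`, which raises ValueError; it propagates through fetch (uncaught).
4. `return 26` in fetch is not reached; the assignment to res does not complete.
5. `except ValueError` matches → res = 126.
Result: 126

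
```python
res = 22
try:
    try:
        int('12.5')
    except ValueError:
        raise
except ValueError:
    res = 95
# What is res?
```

Step-by-step execution trace:
1. Inner try: `int('12.5')` raises ValueError.
2. Inner `except ValueError` matches; bare `raise` re-raises the same ValueError.
3. Outer `except ValueError` matches → res = 95.
Result: 95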